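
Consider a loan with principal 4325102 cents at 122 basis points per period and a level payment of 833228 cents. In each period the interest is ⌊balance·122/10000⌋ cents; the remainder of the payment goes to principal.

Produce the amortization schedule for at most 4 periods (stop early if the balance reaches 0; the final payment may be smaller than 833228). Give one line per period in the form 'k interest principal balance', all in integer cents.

1. interest=⌊4325102·122/10000⌋=52766; principal=833228-52766=780462; balance=4325102-780462=3544640
2. interest=⌊3544640·122/10000⌋=43244; principal=833228-43244=789984; balance=3544640-789984=2754656
3. interest=⌊2754656·122/10000⌋=33606; principal=833228-33606=799622; balance=2754656-799622=1955034
4. interest=⌊1955034·122/10000⌋=23851; principal=833228-23851=809377; balance=1955034-809377=1145657

1 52766 780462 3544640
2 43244 789984 2754656
3 33606 799622 1955034
4 23851 809377 1145657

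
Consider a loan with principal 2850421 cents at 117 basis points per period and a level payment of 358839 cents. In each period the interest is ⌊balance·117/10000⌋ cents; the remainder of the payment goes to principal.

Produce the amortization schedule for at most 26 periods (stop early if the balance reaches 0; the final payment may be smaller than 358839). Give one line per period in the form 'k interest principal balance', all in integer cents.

1 33349 325490 2524931
2 29541 329298 2195633
3 25688 333151 1862482
4 21791 337048 1525434
5 17847 340992 1184442
6 13857 344982 839460
7 9821 349018 490442
8 5738 353101 137341
9 1606 137341 0

1. interest=⌊2850421·117/10000⌋=33349; principal=358839-33349=325490; balance=2850421-325490=2524931
2. interest=⌊2524931·117/10000⌋=29541; principal=358839-29541=329298; balance=2524931-329298=2195633
3. interest=⌊2195633·117/10000⌋=25688; principal=358839-25688=333151; balance=2195633-333151=1862482
4. interest=⌊1862482·117/10000⌋=21791; principal=358839-21791=337048; balance=1862482-337048=1525434
5. interest=⌊1525434·117/10000⌋=17847; principal=358839-17847=340992; balance=1525434-340992=1184442
6. interest=⌊1184442·117/10000⌋=13857; principal=358839-13857=344982; balance=1184442-344982=839460
7. interest=⌊839460·117/10000⌋=9821; principal=358839-9821=349018; balance=839460-349018=490442
8. interest=⌊490442·117/10000⌋=5738; principal=358839-5738=353101; balance=490442-353101=137341
9. interest=⌊137341·117/10000⌋=1606; principal=min(358839-1606,137341)=137341; balance=137341-137341=0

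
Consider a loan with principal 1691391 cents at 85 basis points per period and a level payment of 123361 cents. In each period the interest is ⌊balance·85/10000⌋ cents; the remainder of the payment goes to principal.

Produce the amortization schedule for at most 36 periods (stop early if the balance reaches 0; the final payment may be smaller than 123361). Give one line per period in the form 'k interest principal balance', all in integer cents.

1. interest=⌊1691391·85/10000⌋=14376; principal=123361-14376=108985; balance=1691391-108985=1582406
2. interest=⌊1582406·85/10000⌋=13450; principal=123361-13450=109911; balance=1582406-109911=1472495
3. interest=⌊1472495·85/10000⌋=12516; principal=123361-12516=110845; balance=1472495-110845=1361650
4. interest=⌊1361650·85/10000⌋=11574; principal=123361-11574=111787; balance=1361650-111787=1249863
5. interest=⌊1249863·85/10000⌋=10623; principal=123361-10623=112738; balance=1249863-112738=1137125
6. interest=⌊1137125·85/10000⌋=9665; principal=123361-9665=113696; balance=1137125-113696=1023429
7. interest=⌊1023429·85/10000⌋=8699; principal=123361-8699=114662; balance=1023429-114662=908767
8. interest=⌊908767·85/10000⌋=7724; principal=123361-7724=115637; balance=908767-115637=793130
9. interest=⌊793130·85/10000⌋=6741; principal=123361-6741=116620; balance=793130-116620=676510
10. interest=⌊676510·85/10000⌋=5750; principal=123361-5750=117611; balance=676510-117611=558899
11. interest=⌊558899·85/10000⌋=4750; principal=123361-4750=118611; balance=558899-118611=440288
12. interest=⌊440288·85/10000⌋=3742; principal=123361-3742=119619; balance=440288-119619=320669
13. interest=⌊320669·85/10000⌋=2725; principal=123361-2725=120636; balance=320669-120636=200033
14. interest=⌊200033·85/10000⌋=1700; principal=123361-1700=121661; balance=200033-121661=78372
15. interest=⌊78372·85/10000⌋=666; principal=min(123361-666,78372)=78372; balance=78372-78372=0

1 14376 108985 1582406
2 13450 109911 1472495
3 12516 110845 1361650
4 11574 111787 1249863
5 10623 112738 1137125
6 9665 113696 1023429
7 8699 114662 908767
8 7724 115637 793130
9 6741 116620 676510
10 5750 117611 558899
11 4750 118611 440288
12 3742 119619 320669
13 2725 120636 200033
14 1700 121661 78372
15 666 78372 0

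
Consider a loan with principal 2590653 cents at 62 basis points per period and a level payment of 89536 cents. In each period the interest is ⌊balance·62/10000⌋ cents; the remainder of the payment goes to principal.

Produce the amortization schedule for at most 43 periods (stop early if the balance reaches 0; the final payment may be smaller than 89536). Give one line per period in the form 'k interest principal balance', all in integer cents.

1 16062 73474 2517179
2 15606 73930 2443249
3 15148 74388 2368861
4 14686 74850 2294011
5 14222 75314 2218697
6 13755 75781 2142916
7 13286 76250 2066666
8 12813 76723 1989943
9 12337 77199 1912744
10 11859 77677 1835067
11 11377 78159 1756908
12 10892 78644 1678264
13 10405 79131 1599133
14 9914 79622 1519511
15 9420 80116 1439395
16 8924 80612 1358783
17 8424 81112 1277671
18 7921 81615 1196056
19 7415 82121 1113935
20 6906 82630 1031305
21 6394 83142 948163
22 5878 83658 864505
23 5359 84177 780328
24 4838 84698 695630
25 4312 85224 610406
26 3784 85752 524654
27 3252 86284 438370
28 2717 86819 351551
29 2179 87357 264194
30 1638 87898 176296
31 1093 88443 87853
32 544 87853 0

1. interest=⌊2590653·62/10000⌋=16062; principal=89536-16062=73474; balance=2590653-73474=2517179
2. interest=⌊2517179·62/10000⌋=15606; principal=89536-15606=73930; balance=2517179-73930=2443249
3. interest=⌊2443249·62/10000⌋=15148; principal=89536-15148=74388; balance=2443249-74388=2368861
4. interest=⌊2368861·62/10000⌋=14686; principal=89536-14686=74850; balance=2368861-74850=2294011
5. interest=⌊2294011·62/10000⌋=14222; principal=89536-14222=75314; balance=2294011-75314=2218697
6. interest=⌊2218697·62/10000⌋=13755; principal=89536-13755=75781; balance=2218697-75781=2142916
7. interest=⌊2142916·62/10000⌋=13286; principal=89536-13286=76250; balance=2142916-76250=2066666
8. interest=⌊2066666·62/10000⌋=12813; principal=89536-12813=76723; balance=2066666-76723=1989943
9. interest=⌊1989943·62/10000⌋=12337; principal=89536-12337=77199; balance=1989943-77199=1912744
10. interest=⌊1912744·62/10000⌋=11859; principal=89536-11859=77677; balance=1912744-77677=1835067
11. interest=⌊1835067·62/10000⌋=11377; principal=89536-11377=78159; balance=1835067-78159=1756908
12. interest=⌊1756908·62/10000⌋=10892; principal=89536-10892=78644; balance=1756908-78644=1678264
13. interest=⌊1678264·62/10000⌋=10405; principal=89536-10405=79131; balance=1678264-79131=1599133
14. interest=⌊1599133·62/10000⌋=9914; principal=89536-9914=79622; balance=1599133-79622=1519511
15. interest=⌊1519511·62/10000⌋=9420; principal=89536-9420=80116; balance=1519511-80116=1439395
16. interest=⌊1439395·62/10000⌋=8924; principal=89536-8924=80612; balance=1439395-80612=1358783
17. interest=⌊1358783·62/10000⌋=8424; principal=89536-8424=81112; balance=1358783-81112=1277671
18. interest=⌊1277671·62/10000⌋=7921; principal=89536-7921=81615; balance=1277671-81615=1196056
19. interest=⌊1196056·62/10000⌋=7415; principal=89536-7415=82121; balance=1196056-82121=1113935
20. interest=⌊1113935·62/10000⌋=6906; principal=89536-6906=82630; balance=1113935-82630=1031305
21. interest=⌊1031305·62/10000⌋=6394; principal=89536-6394=83142; balance=1031305-83142=948163
22. interest=⌊948163·62/10000⌋=5878; principal=89536-5878=83658; balance=948163-83658=864505
23. interest=⌊864505·62/10000⌋=5359; principal=89536-5359=84177; balance=864505-84177=780328
24. interest=⌊780328·62/10000⌋=4838; principal=89536-4838=84698; balance=780328-84698=695630
25. interest=⌊695630·62/10000⌋=4312; principal=89536-4312=85224; balance=695630-85224=610406
26. interest=⌊610406·62/10000⌋=3784; principal=89536-3784=85752; balance=610406-85752=524654
27. interest=⌊524654·62/10000⌋=3252; principal=89536-3252=86284; balance=524654-86284=438370
28. interest=⌊438370·62/10000⌋=2717; principal=89536-2717=86819; balance=438370-86819=351551
29. interest=⌊351551·62/10000⌋=2179; principal=89536-2179=87357; balance=351551-87357=264194
30. interest=⌊264194·62/10000⌋=1638; principal=89536-1638=87898; balance=264194-87898=176296
31. interest=⌊176296·62/10000⌋=1093; principal=89536-1093=88443; balance=176296-88443=87853
32. interest=⌊87853·62/10000⌋=544; principal=min(89536-544,87853)=87853; balance=87853-87853=0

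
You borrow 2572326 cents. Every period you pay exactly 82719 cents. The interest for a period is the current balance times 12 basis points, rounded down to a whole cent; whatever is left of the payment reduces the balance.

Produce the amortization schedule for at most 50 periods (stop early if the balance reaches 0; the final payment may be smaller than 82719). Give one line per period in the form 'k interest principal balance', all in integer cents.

1 3086 79633 2492693
2 2991 79728 2412965
3 2895 79824 2333141
4 2799 79920 2253221
5 2703 80016 2173205
6 2607 80112 2093093
7 2511 80208 2012885
8 2415 80304 1932581
9 2319 80400 1852181
10 2222 80497 1771684
11 2126 80593 1691091
12 2029 80690 1610401
13 1932 80787 1529614
14 1835 80884 1448730
15 1738 80981 1367749
16 1641 81078 1286671
17 1544 81175 1205496
18 1446 81273 1124223
19 1349 81370 1042853
20 1251 81468 961385
21 1153 81566 879819
22 1055 81664 798155
23 957 81762 716393
24 859 81860 634533
25 761 81958 552575
26 663 82056 470519
27 564 82155 388364
28 466 82253 306111
29 367 82352 223759
30 268 82451 141308
31 169 82550 58758
32 70 58758 0

1. interest=⌊2572326·12/10000⌋=3086; principal=82719-3086=79633; balance=2572326-79633=2492693
2. interest=⌊2492693·12/10000⌋=2991; principal=82719-2991=79728; balance=2492693-79728=2412965
3. interest=⌊2412965·12/10000⌋=2895; principal=82719-2895=79824; balance=2412965-79824=2333141
4. interest=⌊2333141·12/10000⌋=2799; principal=82719-2799=79920; balance=2333141-79920=2253221
5. interest=⌊2253221·12/10000⌋=2703; principal=82719-2703=80016; balance=2253221-80016=2173205
6. interest=⌊2173205·12/10000⌋=2607; principal=82719-2607=80112; balance=2173205-80112=2093093
7. interest=⌊2093093·12/10000⌋=2511; principal=82719-2511=80208; balance=2093093-80208=2012885
8. interest=⌊2012885·12/10000⌋=2415; principal=82719-2415=80304; balance=2012885-80304=1932581
9. interest=⌊1932581·12/10000⌋=2319; principal=82719-2319=80400; balance=1932581-80400=1852181
10. interest=⌊1852181·12/10000⌋=2222; principal=82719-2222=80497; balance=1852181-80497=1771684
11. interest=⌊1771684·12/10000⌋=2126; principal=82719-2126=80593; balance=1771684-80593=1691091
12. interest=⌊1691091·12/10000⌋=2029; principal=82719-2029=80690; balance=1691091-80690=1610401
13. interest=⌊1610401·12/10000⌋=1932; principal=82719-1932=80787; balance=1610401-80787=1529614
14. interest=⌊1529614·12/10000⌋=1835; principal=82719-1835=80884; balance=1529614-80884=1448730
15. interest=⌊1448730·12/10000⌋=1738; principal=82719-1738=80981; balance=1448730-80981=1367749
16. interest=⌊1367749·12/10000⌋=1641; principal=82719-1641=81078; balance=1367749-81078=1286671
17. interest=⌊1286671·12/10000⌋=1544; principal=82719-1544=81175; balance=1286671-81175=1205496
18. interest=⌊1205496·12/10000⌋=1446; principal=82719-1446=81273; balance=1205496-81273=1124223
19. interest=⌊1124223·12/10000⌋=1349; principal=82719-1349=81370; balance=1124223-81370=1042853
20. interest=⌊1042853·12/10000⌋=1251; principal=82719-1251=81468; balance=1042853-81468=961385
21. interest=⌊961385·12/10000⌋=1153; principal=82719-1153=81566; balance=961385-81566=879819
22. interest=⌊879819·12/10000⌋=1055; principal=82719-1055=81664; balance=879819-81664=798155
23. interest=⌊798155·12/10000⌋=957; principal=82719-957=81762; balance=798155-81762=716393
24. interest=⌊716393·12/10000⌋=859; principal=82719-859=81860; balance=716393-81860=634533
25. interest=⌊634533·12/10000⌋=761; principal=82719-761=81958; balance=634533-81958=552575
26. interest=⌊552575·12/10000⌋=663; principal=82719-663=82056; balance=552575-82056=470519
27. interest=⌊470519·12/10000⌋=564; principal=82719-564=82155; balance=470519-82155=388364
28. interest=⌊388364·12/10000⌋=466; principal=82719-466=82253; balance=388364-82253=306111
29. interest=⌊306111·12/10000⌋=367; principal=82719-367=82352; balance=306111-82352=223759
30. interest=⌊223759·12/10000⌋=268; principal=82719-268=82451; balance=223759-82451=141308
31. interest=⌊141308·12/10000⌋=169; principal=82719-169=82550; balance=141308-82550=58758
32. interest=⌊58758·12/10000⌋=70; principal=min(82719-70,58758)=58758; balance=58758-58758=0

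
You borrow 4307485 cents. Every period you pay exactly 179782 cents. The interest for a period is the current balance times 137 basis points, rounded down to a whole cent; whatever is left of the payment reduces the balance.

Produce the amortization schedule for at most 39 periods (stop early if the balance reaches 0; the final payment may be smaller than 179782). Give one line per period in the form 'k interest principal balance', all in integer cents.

1. interest=⌊4307485·137/10000⌋=59012; principal=179782-59012=120770; balance=4307485-120770=4186715
2. interest=⌊4186715·137/10000⌋=57357; principal=179782-57357=122425; balance=4186715-122425=4064290
3. interest=⌊4064290·137/10000⌋=55680; principal=179782-55680=124102; balance=4064290-124102=3940188
4. interest=⌊3940188·137/10000⌋=53980; principal=179782-53980=125802; balance=3940188-125802=3814386
5. interest=⌊3814386·137/10000⌋=52257; principal=179782-52257=127525; balance=3814386-127525=3686861
6. interest=⌊3686861·137/10000⌋=50509; principal=179782-50509=129273; balance=3686861-129273=3557588
7. interest=⌊3557588·137/10000⌋=48738; principal=179782-48738=131044; balance=3557588-131044=3426544
8. interest=⌊3426544·137/10000⌋=46943; principal=179782-46943=132839; balance=3426544-132839=3293705
9. interest=⌊3293705·137/10000⌋=45123; principal=179782-45123=134659; balance=3293705-134659=3159046
10. interest=⌊3159046·137/10000⌋=43278; principal=179782-43278=136504; balance=3159046-136504=3022542
11. interest=⌊3022542·137/10000⌋=41408; principal=179782-41408=138374; balance=3022542-138374=2884168
12. interest=⌊2884168·137/10000⌋=39513; principal=179782-39513=140269; balance=2884168-140269=2743899
13. interest=⌊2743899·137/10000⌋=37591; principal=179782-37591=142191; balance=2743899-142191=2601708
14. interest=⌊2601708·137/10000⌋=35643; principal=179782-35643=144139; balance=2601708-144139=2457569
15. interest=⌊2457569·137/10000⌋=33668; principal=179782-33668=146114; balance=2457569-146114=2311455
16. interest=⌊2311455·137/10000⌋=31666; principal=179782-31666=148116; balance=2311455-148116=2163339
17. interest=⌊2163339·137/10000⌋=29637; principal=179782-29637=150145; balance=2163339-150145=2013194
18. interest=⌊2013194·137/10000⌋=27580; principal=179782-27580=152202; balance=2013194-152202=1860992
19. interest=⌊1860992·137/10000⌋=25495; principal=179782-25495=154287; balance=1860992-154287=1706705
20. interest=⌊1706705·137/10000⌋=23381; principal=179782-23381=156401; balance=1706705-156401=1550304
21. interest=⌊1550304·137/10000⌋=21239; principal=179782-21239=158543; balance=1550304-158543=1391761
22. interest=⌊1391761·137/10000⌋=19067; principal=179782-19067=160715; balance=1391761-160715=1231046
23. interest=⌊1231046·137/10000⌋=16865; principal=179782-16865=162917; balance=1231046-162917=1068129
24. interest=⌊1068129·137/10000⌋=14633; principal=179782-14633=165149; balance=1068129-165149=902980
25. interest=⌊902980·137/10000⌋=12370; principal=179782-12370=167412; balance=902980-167412=735568
26. interest=⌊735568·137/10000⌋=10077; principal=179782-10077=169705; balance=735568-169705=565863
27. interest=⌊565863·137/10000⌋=7752; principal=179782-7752=172030; balance=565863-172030=393833
28. interest=⌊393833·137/10000⌋=5395; principal=179782-5395=174387; balance=393833-174387=219446
29. interest=⌊219446·137/10000⌋=3006; principal=179782-3006=176776; balance=219446-176776=42670
30. interest=⌊42670·137/10000⌋=584; principal=min(179782-584,42670)=42670; balance=42670-42670=0

1 59012 120770 4186715
2 57357 122425 4064290
3 55680 124102 3940188
4 53980 125802 3814386
5 52257 127525 3686861
6 50509 129273 3557588
7 48738 131044 3426544
8 46943 132839 3293705
9 45123 134659 3159046
10 43278 136504 3022542
11 41408 138374 2884168
12 39513 140269 2743899
13 37591 142191 2601708
14 35643 144139 2457569
15 33668 146114 2311455
16 31666 148116 2163339
17 29637 150145 2013194
18 27580 152202 1860992
19 25495 154287 1706705
20 23381 156401 1550304
21 21239 158543 1391761
22 19067 160715 1231046
23 16865 162917 1068129
24 14633 165149 902980
25 12370 167412 735568
26 10077 169705 565863
27 7752 172030 393833
28 5395 174387 219446
29 3006 176776 42670
30 584 42670 0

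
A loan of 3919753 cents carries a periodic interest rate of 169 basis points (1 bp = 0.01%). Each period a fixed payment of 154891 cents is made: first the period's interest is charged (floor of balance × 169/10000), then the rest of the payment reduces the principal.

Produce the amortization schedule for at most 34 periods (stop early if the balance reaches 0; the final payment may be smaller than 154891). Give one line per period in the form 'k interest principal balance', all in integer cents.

1 66243 88648 3831105
2 64745 90146 3740959
3 63222 91669 3649290
4 61673 93218 3556072
5 60097 94794 3461278
6 58495 96396 3364882
7 56866 98025 3266857
8 55209 99682 3167175
9 53525 101366 3065809
10 51812 103079 2962730
11 50070 104821 2857909
12 48298 106593 2751316
13 46497 108394 2642922
14 44665 110226 2532696
15 42802 112089 2420607
16 40908 113983 2306624
17 38981 115910 2190714
18 37023 117868 2072846
19 35031 119860 1952986
20 33005 121886 1831100
21 30945 123946 1707154
22 28850 126041 1581113
23 26720 128171 1452942
24 24554 130337 1322605
25 22352 132539 1190066
26 20112 134779 1055287
27 17834 137057 918230
28 15518 139373 778857
29 13162 141729 637128
30 10767 144124 493004
31 8331 146560 346444
32 5854 149037 197407
33 3336 151555 45852
34 774 45852 0

1. interest=⌊3919753·169/10000⌋=66243; principal=154891-66243=88648; balance=3919753-88648=3831105
2. interest=⌊3831105·169/10000⌋=64745; principal=154891-64745=90146; balance=3831105-90146=3740959
3. interest=⌊3740959·169/10000⌋=63222; principal=154891-63222=91669; balance=3740959-91669=3649290
4. interest=⌊3649290·169/10000⌋=61673; principal=154891-61673=93218; balance=3649290-93218=3556072
5. interest=⌊3556072·169/10000⌋=60097; principal=154891-60097=94794; balance=3556072-94794=3461278
6. interest=⌊3461278·169/10000⌋=58495; principal=154891-58495=96396; balance=3461278-96396=3364882
7. interest=⌊3364882·169/10000⌋=56866; principal=154891-56866=98025; balance=3364882-98025=3266857
8. interest=⌊3266857·169/10000⌋=55209; principal=154891-55209=99682; balance=3266857-99682=3167175
9. interest=⌊3167175·169/10000⌋=53525; principal=154891-53525=101366; balance=3167175-101366=3065809
10. interest=⌊3065809·169/10000⌋=51812; principal=154891-51812=103079; balance=3065809-103079=2962730
11. interest=⌊2962730·169/10000⌋=50070; principal=154891-50070=104821; balance=2962730-104821=2857909
12. interest=⌊2857909·169/10000⌋=48298; principal=154891-48298=106593; balance=2857909-106593=2751316
13. interest=⌊2751316·169/10000⌋=46497; principal=154891-46497=108394; balance=2751316-108394=2642922
14. interest=⌊2642922·169/10000⌋=44665; principal=154891-44665=110226; balance=2642922-110226=2532696
15. interest=⌊2532696·169/10000⌋=42802; principal=154891-42802=112089; balance=2532696-112089=2420607
16. interest=⌊2420607·169/10000⌋=40908; principal=154891-40908=113983; balance=2420607-113983=2306624
17. interest=⌊2306624·169/10000⌋=38981; principal=154891-38981=115910; balance=2306624-115910=2190714
18. interest=⌊2190714·169/10000⌋=37023; principal=154891-37023=117868; balance=2190714-117868=2072846
19. interest=⌊2072846·169/10000⌋=35031; principal=154891-35031=119860; balance=2072846-119860=1952986
20. interest=⌊1952986·169/10000⌋=33005; principal=154891-33005=121886; balance=1952986-121886=1831100
21. interest=⌊1831100·169/10000⌋=30945; principal=154891-30945=123946; balance=1831100-123946=1707154
22. interest=⌊1707154·169/10000⌋=28850; principal=154891-28850=126041; balance=1707154-126041=1581113
23. interest=⌊1581113·169/10000⌋=26720; principal=154891-26720=128171; balance=1581113-128171=1452942
24. interest=⌊1452942·169/10000⌋=24554; principal=154891-24554=130337; balance=1452942-130337=1322605
25. interest=⌊1322605·169/10000⌋=22352; principal=154891-22352=132539; balance=1322605-132539=1190066
26. interest=⌊1190066·169/10000⌋=20112; principal=154891-20112=134779; balance=1190066-134779=1055287
27. interest=⌊1055287·169/10000⌋=17834; principal=154891-17834=137057; balance=1055287-137057=918230
28. interest=⌊918230·169/10000⌋=15518; principal=154891-15518=139373; balance=918230-139373=778857
29. interest=⌊778857·169/10000⌋=13162; principal=154891-13162=141729; balance=778857-141729=637128
30. interest=⌊637128·169/10000⌋=10767; principal=154891-10767=144124; balance=637128-144124=493004
31. interest=⌊493004·169/10000⌋=8331; principal=154891-8331=146560; balance=493004-146560=346444
32. interest=⌊346444·169/10000⌋=5854; principal=154891-5854=149037; balance=346444-149037=197407
33. interest=⌊197407·169/10000⌋=3336; principal=154891-3336=151555; balance=197407-151555=45852
34. interest=⌊45852·169/10000⌋=774; principal=min(154891-774,45852)=45852; balance=45852-45852=0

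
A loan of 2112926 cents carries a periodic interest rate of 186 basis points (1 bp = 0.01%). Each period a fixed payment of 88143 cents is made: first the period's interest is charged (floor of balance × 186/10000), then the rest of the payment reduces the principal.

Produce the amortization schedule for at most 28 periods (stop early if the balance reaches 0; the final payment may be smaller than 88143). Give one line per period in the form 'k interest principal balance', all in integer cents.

1. interest=⌊2112926·186/10000⌋=39300; principal=88143-39300=48843; balance=2112926-48843=2064083
2. interest=⌊2064083·186/10000⌋=38391; principal=88143-38391=49752; balance=2064083-49752=2014331
3. interest=⌊2014331·186/10000⌋=37466; principal=88143-37466=50677; balance=2014331-50677=1963654
4. interest=⌊1963654·186/10000⌋=36523; principal=88143-36523=51620; balance=1963654-51620=1912034
5. interest=⌊1912034·186/10000⌋=35563; principal=88143-35563=52580; balance=1912034-52580=1859454
6. interest=⌊1859454·186/10000⌋=34585; principal=88143-34585=53558; balance=1859454-53558=1805896
7. interest=⌊1805896·186/10000⌋=33589; principal=88143-33589=54554; balance=1805896-54554=1751342
8. interest=⌊1751342·186/10000⌋=32574; principal=88143-32574=55569; balance=1751342-55569=1695773
9. interest=⌊1695773·186/10000⌋=31541; principal=88143-31541=56602; balance=1695773-56602=1639171
10. interest=⌊1639171·186/10000⌋=30488; principal=88143-30488=57655; balance=1639171-57655=1581516
11. interest=⌊1581516·186/10000⌋=29416; principal=88143-29416=58727; balance=1581516-58727=1522789
12. interest=⌊1522789·186/10000⌋=28323; principal=88143-28323=59820; balance=1522789-59820=1462969
13. interest=⌊1462969·186/10000⌋=27211; principal=88143-27211=60932; balance=1462969-60932=1402037
14. interest=⌊1402037·186/10000⌋=26077; principal=88143-26077=62066; balance=1402037-62066=1339971
15. interest=⌊1339971·186/10000⌋=24923; principal=88143-24923=63220; balance=1339971-63220=1276751
16. interest=⌊1276751·186/10000⌋=23747; principal=88143-23747=64396; balance=1276751-64396=1212355
17. interest=⌊1212355·186/10000⌋=22549; principal=88143-22549=65594; balance=1212355-65594=1146761
18. interest=⌊1146761·186/10000⌋=21329; principal=88143-21329=66814; balance=1146761-66814=1079947
19. interest=⌊1079947·186/10000⌋=20087; principal=88143-20087=68056; balance=1079947-68056=1011891
20. interest=⌊1011891·186/10000⌋=18821; principal=88143-18821=69322; balance=1011891-69322=942569
21. interest=⌊942569·186/10000⌋=17531; principal=88143-17531=70612; balance=942569-70612=871957
22. interest=⌊871957·186/10000⌋=16218; principal=88143-16218=71925; balance=871957-71925=800032
23. interest=⌊800032·186/10000⌋=14880; principal=88143-14880=73263; balance=800032-73263=726769
24. interest=⌊726769·186/10000⌋=13517; principal=88143-13517=74626; balance=726769-74626=652143
25. interest=⌊652143·186/10000⌋=12129; principal=88143-12129=76014; balance=652143-76014=576129
26. interest=⌊576129·186/10000⌋=10715; principal=88143-10715=77428; balance=576129-77428=498701
27. interest=⌊498701·186/10000⌋=9275; principal=88143-9275=78868; balance=498701-78868=419833
28. interest=⌊419833·186/10000⌋=7808; principal=88143-7808=80335; balance=419833-80335=339498

1 39300 48843 2064083
2 38391 49752 2014331
3 37466 50677 1963654
4 36523 51620 1912034
5 35563 52580 1859454
6 34585 53558 1805896
7 33589 54554 1751342
8 32574 55569 1695773
9 31541 56602 1639171
10 30488 57655 1581516
11 29416 58727 1522789
12 28323 59820 1462969
13 27211 60932 1402037
14 26077 62066 1339971
15 24923 63220 1276751
16 23747 64396 1212355
17 22549 65594 1146761
18 21329 66814 1079947
19 20087 68056 1011891
20 18821 69322 942569
21 17531 70612 871957
22 16218 71925 800032
23 14880 73263 726769
24 13517 74626 652143
25 12129 76014 576129
26 10715 77428 498701
27 9275 78868 419833
28 7808 80335 339498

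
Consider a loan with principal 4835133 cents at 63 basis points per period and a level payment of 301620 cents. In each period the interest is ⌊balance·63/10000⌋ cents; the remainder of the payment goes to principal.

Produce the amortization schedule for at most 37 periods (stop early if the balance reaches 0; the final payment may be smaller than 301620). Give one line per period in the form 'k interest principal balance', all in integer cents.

1. interest=⌊4835133·63/10000⌋=30461; principal=301620-30461=271159; balance=4835133-271159=4563974
2. interest=⌊4563974·63/10000⌋=28753; principal=301620-28753=272867; balance=4563974-272867=4291107
3. interest=⌊4291107·63/10000⌋=27033; principal=301620-27033=274587; balance=4291107-274587=4016520
4. interest=⌊4016520·63/10000⌋=25304; principal=301620-25304=276316; balance=4016520-276316=3740204
5. interest=⌊3740204·63/10000⌋=23563; principal=301620-23563=278057; balance=3740204-278057=3462147
6. interest=⌊3462147·63/10000⌋=21811; principal=301620-21811=279809; balance=3462147-279809=3182338
7. interest=⌊3182338·63/10000⌋=20048; principal=301620-20048=281572; balance=3182338-281572=2900766
8. interest=⌊2900766·63/10000⌋=18274; principal=301620-18274=283346; balance=2900766-283346=2617420
9. interest=⌊2617420·63/10000⌋=16489; principal=301620-16489=285131; balance=2617420-285131=2332289
10. interest=⌊2332289·63/10000⌋=14693; principal=301620-14693=286927; balance=2332289-286927=2045362
11. interest=⌊2045362·63/10000⌋=12885; principal=301620-12885=288735; balance=2045362-288735=1756627
12. interest=⌊1756627·63/10000⌋=11066; principal=301620-11066=290554; balance=1756627-290554=1466073
13. interest=⌊1466073·63/10000⌋=9236; principal=301620-9236=292384; balance=1466073-292384=1173689
14. interest=⌊1173689·63/10000⌋=7394; principal=301620-7394=294226; balance=1173689-294226=879463
15. interest=⌊879463·63/10000⌋=5540; principal=301620-5540=296080; balance=879463-296080=583383
16. interest=⌊583383·63/10000⌋=3675; principal=301620-3675=297945; balance=583383-297945=285438
17. interest=⌊285438·63/10000⌋=1798; principal=min(301620-1798,285438)=285438; balance=285438-285438=0

1 30461 271159 4563974
2 28753 272867 4291107
3 27033 274587 4016520
4 25304 276316 3740204
5 23563 278057 3462147
6 21811 279809 3182338
7 20048 281572 2900766
8 18274 283346 2617420
9 16489 285131 2332289
10 14693 286927 2045362
11 12885 288735 1756627
12 11066 290554 1466073
13 9236 292384 1173689
14 7394 294226 879463
15 5540 296080 583383
16 3675 297945 285438
17 1798 285438 0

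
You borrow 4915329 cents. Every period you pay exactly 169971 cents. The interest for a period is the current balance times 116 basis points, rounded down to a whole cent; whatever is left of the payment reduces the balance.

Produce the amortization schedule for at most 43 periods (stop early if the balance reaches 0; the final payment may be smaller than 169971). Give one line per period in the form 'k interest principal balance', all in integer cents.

1. interest=⌊4915329·116/10000⌋=57017; principal=169971-57017=112954; balance=4915329-112954=4802375
2. interest=⌊4802375·116/10000⌋=55707; principal=169971-55707=114264; balance=4802375-114264=4688111
3. interest=⌊4688111·116/10000⌋=54382; principal=169971-54382=115589; balance=4688111-115589=4572522
4. interest=⌊4572522·116/10000⌋=53041; principal=169971-53041=116930; balance=4572522-116930=4455592
5. interest=⌊4455592·116/10000⌋=51684; principal=169971-51684=118287; balance=4455592-118287=4337305
6. interest=⌊4337305·116/10000⌋=50312; principal=169971-50312=119659; balance=4337305-119659=4217646
7. interest=⌊4217646·116/10000⌋=48924; principal=169971-48924=121047; balance=4217646-121047=4096599
8. interest=⌊4096599·116/10000⌋=47520; principal=169971-47520=122451; balance=4096599-122451=3974148
9. interest=⌊3974148·116/10000⌋=46100; principal=169971-46100=123871; balance=3974148-123871=3850277
10. interest=⌊3850277·116/10000⌋=44663; principal=169971-44663=125308; balance=3850277-125308=3724969
11. interest=⌊3724969·116/10000⌋=43209; principal=169971-43209=126762; balance=3724969-126762=3598207
12. interest=⌊3598207·116/10000⌋=41739; principal=169971-41739=128232; balance=3598207-128232=3469975
13. interest=⌊3469975·116/10000⌋=40251; principal=169971-40251=129720; balance=3469975-129720=3340255
14. interest=⌊3340255·116/10000⌋=38746; principal=169971-38746=131225; balance=3340255-131225=3209030
15. interest=⌊3209030·116/10000⌋=37224; principal=169971-37224=132747; balance=3209030-132747=3076283
16. interest=⌊3076283·116/10000⌋=35684; principal=169971-35684=134287; balance=3076283-134287=2941996
17. interest=⌊2941996·116/10000⌋=34127; principal=169971-34127=135844; balance=2941996-135844=2806152
18. interest=⌊2806152·116/10000⌋=32551; principal=169971-32551=137420; balance=2806152-137420=2668732
19. interest=⌊2668732·116/10000⌋=30957; principal=169971-30957=139014; balance=2668732-139014=2529718
20. interest=⌊2529718·116/10000⌋=29344; principal=169971-29344=140627; balance=2529718-140627=2389091
21. interest=⌊2389091·116/10000⌋=27713; principal=169971-27713=142258; balance=2389091-142258=2246833
22. interest=⌊2246833·116/10000⌋=26063; principal=169971-26063=143908; balance=2246833-143908=2102925
23. interest=⌊2102925·116/10000⌋=24393; principal=169971-24393=145578; balance=2102925-145578=1957347
24. interest=⌊1957347·116/10000⌋=22705; principal=169971-22705=147266; balance=1957347-147266=1810081
25. interest=⌊1810081·116/10000⌋=20996; principal=169971-20996=148975; balance=1810081-148975=1661106
26. interest=⌊1661106·116/10000⌋=19268; principal=169971-19268=150703; balance=1661106-150703=1510403
27. interest=⌊1510403·116/10000⌋=17520; principal=169971-17520=152451; balance=1510403-152451=1357952
28. interest=⌊1357952·116/10000⌋=15752; principal=169971-15752=154219; balance=1357952-154219=1203733
29. interest=⌊1203733·116/10000⌋=13963; principal=169971-13963=156008; balance=1203733-156008=1047725
30. interest=⌊1047725·116/10000⌋=12153; principal=169971-12153=157818; balance=1047725-157818=889907
31. interest=⌊889907·116/10000⌋=10322; principal=169971-10322=159649; balance=889907-159649=730258
32. interest=⌊730258·116/10000⌋=8470; principal=169971-8470=161501; balance=730258-161501=568757
33. interest=⌊568757·116/10000⌋=6597; principal=169971-6597=163374; balance=568757-163374=405383
34. interest=⌊405383·116/10000⌋=4702; principal=169971-4702=165269; balance=405383-165269=240114
35. interest=⌊240114·116/10000⌋=2785; principal=169971-2785=167186; balance=240114-167186=72928
36. interest=⌊72928·116/10000⌋=845; principal=min(169971-845,72928)=72928; balance=72928-72928=0

1 57017 112954 4802375
2 55707 114264 4688111
3 54382 115589 4572522
4 53041 116930 4455592
5 51684 118287 4337305
6 50312 119659 4217646
7 48924 121047 4096599
8 47520 122451 3974148
9 46100 123871 3850277
10 44663 125308 3724969
11 43209 126762 3598207
12 41739 128232 3469975
13 40251 129720 3340255
14 38746 131225 3209030
15 37224 132747 3076283
16 35684 134287 2941996
17 34127 135844 2806152
18 32551 137420 2668732
19 30957 139014 2529718
20 29344 140627 2389091
21 27713 142258 2246833
22 26063 143908 2102925
23 24393 145578 1957347
24 22705 147266 1810081
25 20996 148975 1661106
26 19268 150703 1510403
27 17520 152451 1357952
28 15752 154219 1203733
29 13963 156008 1047725
30 12153 157818 889907
31 10322 159649 730258
32 8470 161501 568757
33 6597 163374 405383
34 4702 165269 240114
35 2785 167186 72928
36 845 72928 0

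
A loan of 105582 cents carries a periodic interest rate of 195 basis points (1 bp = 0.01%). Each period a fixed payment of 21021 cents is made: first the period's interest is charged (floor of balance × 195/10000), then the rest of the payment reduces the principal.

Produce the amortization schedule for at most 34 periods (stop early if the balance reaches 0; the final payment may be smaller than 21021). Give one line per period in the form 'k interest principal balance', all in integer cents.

1 2058 18963 86619
2 1689 19332 67287
3 1312 19709 47578
4 927 20094 27484
5 535 20486 6998
6 136 6998 0

1. interest=⌊105582·195/10000⌋=2058; principal=21021-2058=18963; balance=105582-18963=86619
2. interest=⌊86619·195/10000⌋=1689; principal=21021-1689=19332; balance=86619-19332=67287
3. interest=⌊67287·195/10000⌋=1312; principal=21021-1312=19709; balance=67287-19709=47578
4. interest=⌊47578·195/10000⌋=927; principal=21021-927=20094; balance=47578-20094=27484
5. interest=⌊27484·195/10000⌋=535; principal=21021-535=20486; balance=27484-20486=6998
6. interest=⌊6998·195/10000⌋=136; principal=min(21021-136,6998)=6998; balance=6998-6998=0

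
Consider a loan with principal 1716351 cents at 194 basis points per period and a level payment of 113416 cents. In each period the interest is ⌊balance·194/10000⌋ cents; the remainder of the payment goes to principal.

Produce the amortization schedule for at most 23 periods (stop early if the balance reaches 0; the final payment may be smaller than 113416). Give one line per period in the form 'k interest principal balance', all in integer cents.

1. interest=⌊1716351·194/10000⌋=33297; principal=113416-33297=80119; balance=1716351-80119=1636232
2. interest=⌊1636232·194/10000⌋=31742; principal=113416-31742=81674; balance=1636232-81674=1554558
3. interest=⌊1554558·194/10000⌋=30158; principal=113416-30158=83258; balance=1554558-83258=1471300
4. interest=⌊1471300·194/10000⌋=28543; principal=113416-28543=84873; balance=1471300-84873=1386427
5. interest=⌊1386427·194/10000⌋=26896; principal=113416-26896=86520; balance=1386427-86520=1299907
6. interest=⌊1299907·194/10000⌋=25218; principal=113416-25218=88198; balance=1299907-88198=1211709
7. interest=⌊1211709·194/10000⌋=23507; principal=113416-23507=89909; balance=1211709-89909=1121800
8. interest=⌊1121800·194/10000⌋=21762; principal=113416-21762=91654; balance=1121800-91654=1030146
9. interest=⌊1030146·194/10000⌋=19984; principal=113416-19984=93432; balance=1030146-93432=936714
10. interest=⌊936714·194/10000⌋=18172; principal=113416-18172=95244; balance=936714-95244=841470
11. interest=⌊841470·194/10000⌋=16324; principal=113416-16324=97092; balance=841470-97092=744378
12. interest=⌊744378·194/10000⌋=14440; principal=113416-14440=98976; balance=744378-98976=645402
13. interest=⌊645402·194/10000⌋=12520; principal=113416-12520=100896; balance=645402-100896=544506
14. interest=⌊544506·194/10000⌋=10563; principal=113416-10563=102853; balance=544506-102853=441653
15. interest=⌊441653·194/10000⌋=8568; principal=113416-8568=104848; balance=441653-104848=336805
16. interest=⌊336805·194/10000⌋=6534; principal=113416-6534=106882; balance=336805-106882=229923
17. interest=⌊229923·194/10000⌋=4460; principal=113416-4460=108956; balance=229923-108956=120967
18. interest=⌊120967·194/10000⌋=2346; principal=113416-2346=111070; balance=120967-111070=9897
19. interest=⌊9897·194/10000⌋=192; principal=min(113416-192,9897)=9897; balance=9897-9897=0

1 33297 80119 1636232
2 31742 81674 1554558
3 30158 83258 1471300
4 28543 84873 1386427
5 26896 86520 1299907
6 25218 88198 1211709
7 23507 89909 1121800
8 21762 91654 1030146
9 19984 93432 936714
10 18172 95244 841470
11 16324 97092 744378
12 14440 98976 645402
13 12520 100896 544506
14 10563 102853 441653
15 8568 104848 336805
16 6534 106882 229923
17 4460 108956 120967
18 2346 111070 9897
19 192 9897 0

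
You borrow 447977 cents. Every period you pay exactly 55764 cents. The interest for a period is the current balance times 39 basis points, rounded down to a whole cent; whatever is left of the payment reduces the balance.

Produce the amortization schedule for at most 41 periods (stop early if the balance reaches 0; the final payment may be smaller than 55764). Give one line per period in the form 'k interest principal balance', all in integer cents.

1. interest=⌊447977·39/10000⌋=1747; principal=55764-1747=54017; balance=447977-54017=393960
2. interest=⌊393960·39/10000⌋=1536; principal=55764-1536=54228; balance=393960-54228=339732
3. interest=⌊339732·39/10000⌋=1324; principal=55764-1324=54440; balance=339732-54440=285292
4. interest=⌊285292·39/10000⌋=1112; principal=55764-1112=54652; balance=285292-54652=230640
5. interest=⌊230640·39/10000⌋=899; principal=55764-899=54865; balance=230640-54865=175775
6. interest=⌊175775·39/10000⌋=685; principal=55764-685=55079; balance=175775-55079=120696
7. interest=⌊120696·39/10000⌋=470; principal=55764-470=55294; balance=120696-55294=65402
8. interest=⌊65402·39/10000⌋=255; principal=55764-255=55509; balance=65402-55509=9893
9. interest=⌊9893·39/10000⌋=38; principal=min(55764-38,9893)=9893; balance=9893-9893=0

1 1747 54017 393960
2 1536 54228 339732
3 1324 54440 285292
4 1112 54652 230640
5 899 54865 175775
6 685 55079 120696
7 470 55294 65402
8 255 55509 9893
9 38 9893 0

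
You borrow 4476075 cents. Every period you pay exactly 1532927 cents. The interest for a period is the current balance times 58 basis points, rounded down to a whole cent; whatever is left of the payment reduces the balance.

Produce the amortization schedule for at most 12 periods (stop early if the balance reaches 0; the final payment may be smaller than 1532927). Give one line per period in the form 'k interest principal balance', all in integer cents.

1 25961 1506966 2969109
2 17220 1515707 1453402
3 8429 1453402 0

1. interest=⌊4476075·58/10000⌋=25961; principal=1532927-25961=1506966; balance=4476075-1506966=2969109
2. interest=⌊2969109·58/10000⌋=17220; principal=1532927-17220=1515707; balance=2969109-1515707=1453402
3. interest=⌊1453402·58/10000⌋=8429; principal=min(1532927-8429,1453402)=1453402; balance=1453402-1453402=0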